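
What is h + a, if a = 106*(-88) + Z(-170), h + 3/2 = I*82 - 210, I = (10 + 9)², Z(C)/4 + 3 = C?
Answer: 38741/2 ≈ 19371.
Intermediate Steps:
Z(C) = -12 + 4*C
I = 361 (I = 19² = 361)
h = 58781/2 (h = -3/2 + (361*82 - 210) = -3/2 + (29602 - 210) = -3/2 + 29392 = 58781/2 ≈ 29391.)
a = -10020 (a = 106*(-88) + (-12 + 4*(-170)) = -9328 + (-12 - 680) = -9328 - 692 = -10020)
h + a = 58781/2 - 10020 = 38741/2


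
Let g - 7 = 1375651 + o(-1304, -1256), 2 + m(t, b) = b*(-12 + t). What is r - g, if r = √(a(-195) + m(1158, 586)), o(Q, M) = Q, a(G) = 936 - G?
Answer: -1374354 + √672685 ≈ -1.3735e+6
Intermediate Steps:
m(t, b) = -2 + b*(-12 + t)
g = 1374354 (g = 7 + (1375651 - 1304) = 7 + 1374347 = 1374354)
r = √672685 (r = √((936 - 1*(-195)) + (-2 - 12*586 + 586*1158)) = √((936 + 195) + (-2 - 7032 + 678588)) = √(1131 + 671554) = √672685 ≈ 820.17)
r - g = √672685 - 1*1374354 = √672685 - 1374354 = -1374354 + √672685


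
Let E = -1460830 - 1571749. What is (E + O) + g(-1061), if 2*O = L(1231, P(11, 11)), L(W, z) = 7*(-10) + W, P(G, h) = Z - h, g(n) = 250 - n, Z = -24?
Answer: -6061375/2 ≈ -3.0307e+6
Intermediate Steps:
P(G, h) = -24 - h
L(W, z) = -70 + W
O = 1161/2 (O = (-70 + 1231)/2 = (½)*1161 = 1161/2 ≈ 580.50)
E = -3032579
(E + O) + g(-1061) = (-3032579 + 1161/2) + (250 - 1*(-1061)) = -6063997/2 + (250 + 1061) = -6063997/2 + 1311 = -6061375/2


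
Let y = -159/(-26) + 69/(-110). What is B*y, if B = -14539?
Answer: -57051036/715 ≈ -79792.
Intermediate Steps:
y = 3924/715 (y = -159*(-1/26) + 69*(-1/110) = 159/26 - 69/110 = 3924/715 ≈ 5.4881)
B*y = -14539*3924/715 = -57051036/715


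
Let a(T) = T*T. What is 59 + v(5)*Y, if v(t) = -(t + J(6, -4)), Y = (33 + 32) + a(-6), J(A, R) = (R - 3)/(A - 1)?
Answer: -1523/5 ≈ -304.60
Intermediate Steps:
a(T) = T²
J(A, R) = (-3 + R)/(-1 + A)
Y = 101 (Y = (33 + 32) + (-6)² = 65 + 36 = 101)
v(t) = 7/5 - t (v(t) = -(t + (-3 - 4)/(-1 + 6)) = -(t - 7/5) = -(-7/5 + t) = 7/5 - t)
59 + v(5)*Y = 59 + (7/5 - 1*5)*101 = 59 + (7/5 - 5)*101 = 59 - 18/5*101 = 59 - 1818/5 = -1523/5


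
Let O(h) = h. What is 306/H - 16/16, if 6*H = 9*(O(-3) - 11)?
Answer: -109/7 ≈ -15.571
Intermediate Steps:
H = -21 (H = (9*(-3 - 11))/6 = (9*(-14))/6 = (⅙)*(-126) = -21)
306/H - 16/16 = 306/(-21) - 16/16 = 306*(-1/21) - 16*1/16 = -102/7 - 1 = -109/7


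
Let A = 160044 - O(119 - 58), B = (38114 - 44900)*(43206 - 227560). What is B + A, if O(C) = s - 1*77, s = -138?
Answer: 1251186503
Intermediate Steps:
O(C) = -215 (O(C) = -138 - 1*77 = -138 - 77 = -215)
B = 1251026244 (B = -6786*(-184354) = 1251026244)
A = 160259 (A = 160044 - 1*(-215) = 160044 + 215 = 160259)
B + A = 1251026244 + 160259 = 1251186503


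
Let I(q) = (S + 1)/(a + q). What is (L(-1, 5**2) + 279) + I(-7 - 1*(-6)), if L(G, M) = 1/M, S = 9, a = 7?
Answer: 21053/75 ≈ 280.71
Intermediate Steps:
I(q) = 10/(7 + q) (I(q) = (9 + 1)/(7 + q) = 10/(7 + q))
(L(-1, 5**2) + 279) + I(-7 - 1*(-6)) = (1/(5**2) + 279) + 10/(7 + (-7 - 1*(-6))) = (1/25 + 279) + 10/(7 + (-7 + 6)) = (1/25 + 279) + 10/(7 - 1) = 6976/25 + 10/6 = 6976/25 + 10*(1/6) = 6976/25 + 5/3 = 21053/75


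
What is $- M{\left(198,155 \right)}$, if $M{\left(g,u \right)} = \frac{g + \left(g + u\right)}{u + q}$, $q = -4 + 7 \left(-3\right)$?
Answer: $- \frac{551}{130} \approx -4.2385$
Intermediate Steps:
$q = -25$ ($q = -4 - 21 = -25$)
$M{\left(g,u \right)} = \frac{u + 2 g}{-25 + u}$ ($M{\left(g,u \right)} = \frac{g + \left(g + u\right)}{u - 25} = \frac{u + 2 g}{-25 + u}$)
$- M{\left(198,155 \right)} = - \frac{155 + 2 \cdot 198}{-25 + 155} = - \frac{155 + 396}{130} = - \frac{551}{130}$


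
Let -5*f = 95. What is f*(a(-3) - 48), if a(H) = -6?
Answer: 1026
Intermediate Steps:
f = -19 (f = -⅕*95 = -19)
f*(a(-3) - 48) = -19*(-6 - 48) = -19*(-54) = 1026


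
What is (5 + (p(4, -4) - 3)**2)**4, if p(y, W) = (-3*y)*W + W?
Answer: 8080352019216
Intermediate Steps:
p(y, W) = W - 3*W*y (p(y, W) = -3*W*y + W = W - 3*W*y)
(5 + (p(4, -4) - 3)**2)**4 = (5 + (-4*(1 - 3*4) - 3)**2)**4 = (5 + (-4*(1 - 12) - 3)**2)**4 = (5 + (-4*(-11) - 3)**2)**4 = (5 + (44 - 3)**2)**4 = (5 + 41**2)**4 = (5 + 1681)**4 = 1686**4 = 8080352019216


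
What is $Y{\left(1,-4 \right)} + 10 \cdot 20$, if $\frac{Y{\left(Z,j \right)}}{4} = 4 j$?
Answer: $136$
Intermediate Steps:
$Y{\left(Z,j \right)} = 16 j$ ($Y{\left(Z,j \right)} = 4 \cdot 4 j = 16 j$)
$Y{\left(1,-4 \right)} + 10 \cdot 20 = 16 \left(-4\right) + 10 \cdot 20 = -64 + 200 = 136$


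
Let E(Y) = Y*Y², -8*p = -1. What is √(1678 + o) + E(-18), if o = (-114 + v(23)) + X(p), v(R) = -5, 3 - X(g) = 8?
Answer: -5832 + √1554 ≈ -5792.6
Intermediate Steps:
p = ⅛ (p = -⅛*(-1) = ⅛ ≈ 0.12500)
X(g) = -5 (X(g) = 3 - 1*8 = 3 - 8 = -5)
o = -124 (o = (-114 - 5) - 5 = -119 - 5 = -124)
E(Y) = Y³
√(1678 + o) + E(-18) = √(1678 - 124) + (-18)³ = √1554 - 5832 = -5832 + √1554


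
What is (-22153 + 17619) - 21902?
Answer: -26436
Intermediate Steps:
(-22153 + 17619) - 21902 = -4534 - 21902 = -26436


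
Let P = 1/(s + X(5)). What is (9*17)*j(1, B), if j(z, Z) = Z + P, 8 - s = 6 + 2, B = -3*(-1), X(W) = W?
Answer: 2448/5 ≈ 489.60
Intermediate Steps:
B = 3
s = 0 (s = 8 - (6 + 2) = 8 - 1*8 = 8 - 8 = 0)
P = ⅕ (P = 1/(0 + 5) = 1/5 = ⅕ ≈ 0.20000)
j(z, Z) = ⅕ + Z (j(z, Z) = Z + ⅕ = ⅕ + Z)
(9*17)*j(1, B) = (9*17)*(⅕ + 3) = 153*(16/5) = 2448/5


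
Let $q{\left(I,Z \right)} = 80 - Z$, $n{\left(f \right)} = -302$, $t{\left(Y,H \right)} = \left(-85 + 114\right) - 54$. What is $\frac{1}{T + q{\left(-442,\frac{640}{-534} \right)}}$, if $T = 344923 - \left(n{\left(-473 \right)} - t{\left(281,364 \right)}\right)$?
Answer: $\frac{267}{92190080} \approx 2.8962 \cdot 10^{-6}$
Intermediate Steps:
$t{\left(Y,H \right)} = -25$ ($t{\left(Y,H \right)} = 29 - 54 = -25$)
$T = 345200$ ($T = 344923 - \left(-302 - -25\right) = 344923 - \left(-302 + 25\right) = 344923 - -277 = 344923 + 277 = 345200$)
$\frac{1}{T + q{\left(-442,\frac{640}{-534} \right)}} = \frac{1}{345200 + \left(80 - \frac{640}{-534}\right)} = \frac{1}{345200 + \left(80 - 640 \left(- \frac{1}{534}\right)\right)} = \frac{1}{345200 + \left(80 - - \frac{320}{267}\right)} = \frac{1}{345200 + \left(80 + \frac{320}{267}\right)} = \frac{1}{345200 + \frac{21680}{267}} = \frac{1}{\frac{92190080}{267}} = \frac{267}{92190080}$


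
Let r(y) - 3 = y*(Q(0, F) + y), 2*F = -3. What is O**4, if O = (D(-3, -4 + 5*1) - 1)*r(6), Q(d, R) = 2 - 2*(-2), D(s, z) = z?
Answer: 0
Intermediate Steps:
F = -3/2 (F = (1/2)*(-3) = -3/2 ≈ -1.5000)
Q(d, R) = 6 (Q(d, R) = 2 + 4 = 6)
r(y) = 3 + y*(6 + y)
O = 0 (O = ((-4 + 5*1) - 1)*(3 + 6**2 + 6*6) = ((-4 + 5) - 1)*(3 + 36 + 36) = (1 - 1)*75 = 0*75 = 0)
O**4 = 0**4 = 0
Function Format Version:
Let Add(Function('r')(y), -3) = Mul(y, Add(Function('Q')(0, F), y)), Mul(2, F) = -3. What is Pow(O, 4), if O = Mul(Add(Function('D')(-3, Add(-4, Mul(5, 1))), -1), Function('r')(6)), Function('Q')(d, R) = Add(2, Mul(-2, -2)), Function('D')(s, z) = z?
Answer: 0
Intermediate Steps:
F = Rational(-3, 2) (F = Mul(Rational(1, 2), -3) = Rational(-3, 2) ≈ -1.5000)
Function('Q')(d, R) = 6 (Function('Q')(d, R) = Add(2, 4) = 6)
Function('r')(y) = Add(3, Mul(y, Add(6, y)))
O = 0 (O = Mul(Add(Add(-4, Mul(5, 1)), -1), Add(3, Pow(6, 2), Mul(6, 6))) = Mul(Add(Add(-4, 5), -1), Add(3, 36, 36)) = Mul(Add(1, -1), 75) = Mul(0, 75) = 0)
Pow(O, 4) = Pow(0, 4) = 0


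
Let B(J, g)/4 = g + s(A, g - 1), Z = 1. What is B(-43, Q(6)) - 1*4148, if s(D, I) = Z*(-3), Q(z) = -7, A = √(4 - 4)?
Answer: -4188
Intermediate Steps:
A = 0 (A = √0 = 0)
s(D, I) = -3 (s(D, I) = 1*(-3) = -3)
B(J, g) = -12 + 4*g (B(J, g) = 4*(g - 3) = 4*(-3 + g) = -12 + 4*g)
B(-43, Q(6)) - 1*4148 = (-12 + 4*(-7)) - 1*4148 = (-12 - 28) - 4148 = -40 - 4148 = -4188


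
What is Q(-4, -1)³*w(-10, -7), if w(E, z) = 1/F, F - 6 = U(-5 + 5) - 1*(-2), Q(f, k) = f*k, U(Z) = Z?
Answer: 8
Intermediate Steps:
F = 8 (F = 6 + ((-5 + 5) - 1*(-2)) = 6 + (0 + 2) = 6 + 2 = 8)
w(E, z) = ⅛ (w(E, z) = 1/8 = ⅛)
Q(-4, -1)³*w(-10, -7) = (-4*(-1))³*(⅛) = 4³*(⅛) = 64*(⅛) = 8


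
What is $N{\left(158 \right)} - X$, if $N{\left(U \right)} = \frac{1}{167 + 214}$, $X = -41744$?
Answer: $\frac{15904465}{381} \approx 41744.0$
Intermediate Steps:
$N{\left(U \right)} = \frac{1}{381}$
$N{\left(158 \right)} - X = \frac{1}{381} - -41744 = \frac{1}{381} + 41744 = \frac{15904465}{381}$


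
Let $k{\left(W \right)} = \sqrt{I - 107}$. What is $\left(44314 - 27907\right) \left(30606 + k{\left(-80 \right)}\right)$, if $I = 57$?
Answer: $502152642 + 82035 i \sqrt{2} \approx 5.0215 \cdot 10^{8} + 1.1602 \cdot 10^{5} i$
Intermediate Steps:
$k{\left(W \right)} = 5 i \sqrt{2}$ ($k{\left(W \right)} = \sqrt{57 - 107} = \sqrt{-50} = 5 i \sqrt{2}$)
$\left(44314 - 27907\right) \left(30606 + k{\left(-80 \right)}\right) = \left(44314 - 27907\right) \left(30606 + 5 i \sqrt{2}\right) = 16407 \left(30606 + 5 i \sqrt{2}\right) = 502152642 + 82035 i \sqrt{2}$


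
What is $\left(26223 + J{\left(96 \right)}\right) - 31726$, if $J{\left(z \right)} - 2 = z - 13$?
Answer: $-5418$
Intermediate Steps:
$J{\left(z \right)} = -11 + z$ ($J{\left(z \right)} = 2 + \left(z - 13\right) = 2 + \left(-13 + z\right) = -11 + z$)
$\left(26223 + J{\left(96 \right)}\right) - 31726 = \left(26223 + \left(-11 + 96\right)\right) - 31726 = \left(26223 + 85\right) - 31726 = 26308 - 31726 = -5418$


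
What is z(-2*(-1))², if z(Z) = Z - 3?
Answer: 1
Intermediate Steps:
z(Z) = -3 + Z
z(-2*(-1))² = (-3 - 2*(-1))² = (-3 + 2)² = (-1)² = 1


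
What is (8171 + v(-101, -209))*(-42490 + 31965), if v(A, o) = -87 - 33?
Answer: -84736775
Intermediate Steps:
v(A, o) = -120
(8171 + v(-101, -209))*(-42490 + 31965) = (8171 - 120)*(-42490 + 31965) = 8051*(-10525) = -84736775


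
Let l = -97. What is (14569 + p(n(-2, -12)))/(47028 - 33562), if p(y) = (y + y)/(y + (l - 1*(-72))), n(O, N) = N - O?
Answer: 101987/94262 ≈ 1.0820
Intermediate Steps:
p(y) = 2*y/(-25 + y) (p(y) = (y + y)/(y + (-97 - 1*(-72))) = (2*y)/(y + (-97 + 72)) = (2*y)/(y - 25) = (2*y)/(-25 + y) = 2*y/(-25 + y))
(14569 + p(n(-2, -12)))/(47028 - 33562) = (14569 + 2*(-12 - 1*(-2))/(-25 + (-12 - 1*(-2))))/(47028 - 33562) = (14569 + 2*(-12 + 2)/(-25 + (-12 + 2)))/13466 = (14569 + 2*(-10)/(-25 - 10))*(1/13466) = (14569 + 2*(-10)/(-35))*(1/13466) = (14569 + 2*(-10)*(-1/35))*(1/13466) = (14569 + 4/7)*(1/13466) = (101987/7)*(1/13466) = 101987/94262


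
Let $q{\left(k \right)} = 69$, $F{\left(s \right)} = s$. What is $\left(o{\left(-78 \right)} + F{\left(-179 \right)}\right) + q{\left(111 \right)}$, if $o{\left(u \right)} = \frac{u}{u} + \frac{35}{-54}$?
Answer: $- \frac{5921}{54} \approx -109.65$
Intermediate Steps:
$o{\left(u \right)} = \frac{19}{54}$ ($o{\left(u \right)} = 1 + 35 \left(- \frac{1}{54}\right) = 1 - \frac{35}{54} = \frac{19}{54}$)
$\left(o{\left(-78 \right)} + F{\left(-179 \right)}\right) + q{\left(111 \right)} = \left(\frac{19}{54} - 179\right) + 69 = - \frac{9647}{54} + 69 = - \frac{5921}{54}$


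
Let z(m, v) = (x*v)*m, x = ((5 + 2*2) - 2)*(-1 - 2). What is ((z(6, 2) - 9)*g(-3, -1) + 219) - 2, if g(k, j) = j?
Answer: 478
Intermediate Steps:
x = -21 (x = ((5 + 4) - 2)*(-3) = (9 - 2)*(-3) = 7*(-3) = -21)
z(m, v) = -21*m*v (z(m, v) = (-21*v)*m = -21*m*v)
((z(6, 2) - 9)*g(-3, -1) + 219) - 2 = ((-21*6*2 - 9)*(-1) + 219) - 2 = ((-252 - 9)*(-1) + 219) - 2 = (-261*(-1) + 219) - 2 = (261 + 219) - 2 = 480 - 2 = 478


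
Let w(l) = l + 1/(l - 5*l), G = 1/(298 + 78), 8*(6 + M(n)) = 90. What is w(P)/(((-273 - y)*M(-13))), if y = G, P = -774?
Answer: 64357852/119175489 ≈ 0.54003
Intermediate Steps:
M(n) = 21/4 (M(n) = -6 + (⅛)*90 = -6 + 45/4 = 21/4)
G = 1/376 ≈ 0.0026596
y = 1/376 ≈ 0.0026596
w(l) = l - 1/(4*l) (w(l) = l + 1/(-4*l) = l - 1/(4*l))
w(P)/(((-273 - y)*M(-13))) = (-774 - ¼/(-774))/(((-273 - 1*1/376)*(21/4))) = (-774 - ¼*(-1/774))/(((-273 - 1/376)*(21/4))) = (-774 + 1/3096)/((-102649/376*21/4)) = -2396303/(3096*(-2155629/1504)) = -2396303/3096*(-1504/2155629) = 64357852/119175489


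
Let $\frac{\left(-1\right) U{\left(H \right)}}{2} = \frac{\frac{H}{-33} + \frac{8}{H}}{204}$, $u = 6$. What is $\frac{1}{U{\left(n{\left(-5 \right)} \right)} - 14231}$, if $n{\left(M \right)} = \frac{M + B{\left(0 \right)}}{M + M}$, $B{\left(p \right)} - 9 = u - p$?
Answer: $- \frac{3366}{47901283} \approx -7.0269 \cdot 10^{-5}$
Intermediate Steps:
$B{\left(p \right)} = 15 - p$ ($B{\left(p \right)} = 9 - \left(-6 + p\right) = 15 - p$)
$n{\left(M \right)} = \frac{15 + M}{2 M}$ ($n{\left(M \right)} = \frac{M + \left(15 - 0\right)}{M + M} = \frac{M + \left(15 + 0\right)}{2 M} = \left(M + 15\right) \frac{1}{2 M} = \left(15 + M\right) \frac{1}{2 M} = \frac{15 + M}{2 M}$)
$U{\left(H \right)} = - \frac{4}{51 H} + \frac{H}{3366}$ ($U{\left(H \right)} = - 2 \frac{\frac{H}{-33} + \frac{8}{H}}{204} = - 2 \left(H \left(- \frac{1}{33}\right) + \frac{8}{H}\right) \frac{1}{204} = - 2 \left(- \frac{H}{33} + \frac{8}{H}\right) \frac{1}{204} = - 2 \left(\frac{8}{H} - \frac{H}{33}\right) \frac{1}{204} = - 2 \left(- \frac{H}{6732} + \frac{2}{51 H}\right) = - \frac{4}{51 H} + \frac{H}{3366}$)
$\frac{1}{U{\left(n{\left(-5 \right)} \right)} - 14231} = \frac{1}{\frac{-264 + \left(\frac{15 - 5}{2 \left(-5\right)}\right)^{2}}{3366 \frac{15 - 5}{2 \left(-5\right)}} - 14231} = \frac{1}{\frac{-264 + \left(\frac{1}{2} \left(- \frac{1}{5}\right) 10\right)^{2}}{3366 \cdot \frac{1}{2} \left(- \frac{1}{5}\right) 10} - 14231} = \frac{1}{\frac{-264 + \left(-1\right)^{2}}{3366 \left(-1\right)} - 14231} = \frac{1}{\frac{1}{3366} \left(-1\right) \left(-264 + 1\right) - 14231} = \frac{1}{\frac{1}{3366} \left(-1\right) \left(-263\right) - 14231} = \frac{1}{\frac{263}{3366} - 14231} = \frac{1}{- \frac{47901283}{3366}} = - \frac{3366}{47901283}$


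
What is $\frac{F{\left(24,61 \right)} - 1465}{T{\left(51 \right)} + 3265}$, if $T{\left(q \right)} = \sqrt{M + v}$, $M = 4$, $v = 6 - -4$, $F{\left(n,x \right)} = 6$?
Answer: $- \frac{4763635}{10660211} + \frac{1459 \sqrt{14}}{10660211} \approx -0.44635$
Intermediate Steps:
$v = 10$ ($v = 6 + 4 = 10$)
$T{\left(q \right)} = \sqrt{14}$ ($T{\left(q \right)} = \sqrt{4 + 10} = \sqrt{14}$)
$\frac{F{\left(24,61 \right)} - 1465}{T{\left(51 \right)} + 3265} = \frac{6 - 1465}{\sqrt{14} + 3265} = - \frac{1459}{3265 + \sqrt{14}}$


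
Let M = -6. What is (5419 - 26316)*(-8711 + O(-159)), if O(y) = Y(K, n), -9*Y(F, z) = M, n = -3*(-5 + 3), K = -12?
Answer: 546059507/3 ≈ 1.8202e+8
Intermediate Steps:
n = 6 (n = -3*(-2) = 6)
Y(F, z) = 2/3 (Y(F, z) = -1/9*(-6) = 2/3)
O(y) = 2/3
(5419 - 26316)*(-8711 + O(-159)) = (5419 - 26316)*(-8711 + 2/3) = -20897*(-26131/3) = 546059507/3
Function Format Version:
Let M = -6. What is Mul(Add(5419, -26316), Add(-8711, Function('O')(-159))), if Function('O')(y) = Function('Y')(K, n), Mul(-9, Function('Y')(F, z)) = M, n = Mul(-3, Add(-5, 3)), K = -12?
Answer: Rational(546059507, 3) ≈ 1.8202e+8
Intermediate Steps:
n = 6 (n = Mul(-3, -2) = 6)
Function('Y')(F, z) = Rational(2, 3) (Function('Y')(F, z) = Mul(Rational(-1, 9), -6) = Rational(2, 3))
Function('O')(y) = Rational(2, 3)
Mul(Add(5419, -26316), Add(-8711, Function('O')(-159))) = Mul(Add(5419, -26316), Add(-8711, Rational(2, 3))) = Mul(-20897, Rational(-26131, 3)) = Rational(546059507, 3)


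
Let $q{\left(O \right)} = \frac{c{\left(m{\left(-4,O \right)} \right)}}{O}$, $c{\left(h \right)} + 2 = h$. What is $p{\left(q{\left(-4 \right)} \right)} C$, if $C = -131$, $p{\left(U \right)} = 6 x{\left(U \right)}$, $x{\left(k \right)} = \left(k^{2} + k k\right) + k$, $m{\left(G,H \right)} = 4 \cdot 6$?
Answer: $-43230$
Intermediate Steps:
$m{\left(G,H \right)} = 24$
$c{\left(h \right)} = -2 + h$
$x{\left(k \right)} = k + 2 k^{2}$ ($x{\left(k \right)} = \left(k^{2} + k^{2}\right) + k = 2 k^{2} + k = k + 2 k^{2}$)
$q{\left(O \right)} = \frac{22}{O}$ ($q{\left(O \right)} = \frac{-2 + 24}{O} = \frac{22}{O}$)
$p{\left(U \right)} = 6 U \left(1 + 2 U\right)$
$p{\left(q{\left(-4 \right)} \right)} C = 6 \frac{22}{-4} \left(1 + 2 \frac{22}{-4}\right) \left(-131\right) = 6 \cdot 22 \left(- \frac{1}{4}\right) \left(1 + 2 \cdot 22 \left(- \frac{1}{4}\right)\right) \left(-131\right) = 6 \left(- \frac{11}{2}\right) \left(1 + 2 \left(- \frac{11}{2}\right)\right) \left(-131\right) = 6 \left(- \frac{11}{2}\right) \left(1 - 11\right) \left(-131\right) = 6 \left(- \frac{11}{2}\right) \left(-10\right) \left(-131\right) = 330 \left(-131\right) = -43230$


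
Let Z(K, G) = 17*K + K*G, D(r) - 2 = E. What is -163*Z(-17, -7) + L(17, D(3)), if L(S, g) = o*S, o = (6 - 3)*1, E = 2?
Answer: 27761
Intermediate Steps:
D(r) = 4 (D(r) = 2 + 2 = 4)
o = 3 (o = 3*1 = 3)
L(S, g) = 3*S
Z(K, G) = 17*K + G*K
-163*Z(-17, -7) + L(17, D(3)) = -(-2771)*(17 - 7) + 3*17 = -(-2771)*10 + 51 = -163*(-170) + 51 = 27710 + 51 = 27761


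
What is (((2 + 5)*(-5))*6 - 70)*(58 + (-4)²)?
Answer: -20720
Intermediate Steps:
(((2 + 5)*(-5))*6 - 70)*(58 + (-4)²) = ((7*(-5))*6 - 70)*(58 + 16) = (-35*6 - 70)*74 = (-210 - 70)*74 = -280*74 = -20720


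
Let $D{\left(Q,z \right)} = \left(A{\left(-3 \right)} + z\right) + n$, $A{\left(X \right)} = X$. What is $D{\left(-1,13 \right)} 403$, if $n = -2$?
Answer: $3224$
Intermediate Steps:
$D{\left(Q,z \right)} = -5 + z$ ($D{\left(Q,z \right)} = \left(-3 + z\right) - 2 = -5 + z$)
$D{\left(-1,13 \right)} 403 = \left(-5 + 13\right) 403 = 8 \cdot 403 = 3224$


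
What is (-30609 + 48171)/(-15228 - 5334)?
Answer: -2927/3427 ≈ -0.85410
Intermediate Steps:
(-30609 + 48171)/(-15228 - 5334) = 17562/(-20562) = 17562*(-1/20562) = -2927/3427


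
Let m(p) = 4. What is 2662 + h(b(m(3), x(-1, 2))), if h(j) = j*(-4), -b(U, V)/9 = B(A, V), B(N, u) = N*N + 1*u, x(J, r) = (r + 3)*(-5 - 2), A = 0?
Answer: 1402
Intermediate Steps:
x(J, r) = -21 - 7*r (x(J, r) = (3 + r)*(-7) = -21 - 7*r)
B(N, u) = u + N² (B(N, u) = N² + u = u + N²)
b(U, V) = -9*V (b(U, V) = -9*(V + 0²) = -9*(V + 0) = -9*V)
h(j) = -4*j
2662 + h(b(m(3), x(-1, 2))) = 2662 - (-36)*(-21 - 7*2) = 2662 - (-36)*(-21 - 14) = 2662 - (-36)*(-35) = 2662 - 4*315 = 2662 - 1260 = 1402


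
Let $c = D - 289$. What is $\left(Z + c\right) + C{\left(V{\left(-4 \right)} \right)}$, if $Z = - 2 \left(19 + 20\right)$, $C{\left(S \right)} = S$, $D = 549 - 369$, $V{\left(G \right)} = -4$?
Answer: $-191$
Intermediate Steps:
$D = 180$
$c = -109$ ($c = 180 - 289 = -109$)
$Z = -78$ ($Z = \left(-2\right) 39 = -78$)
$\left(Z + c\right) + C{\left(V{\left(-4 \right)} \right)} = \left(-78 - 109\right) - 4 = -187 - 4 = -191$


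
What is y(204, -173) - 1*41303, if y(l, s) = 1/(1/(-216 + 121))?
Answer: -41398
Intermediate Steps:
y(l, s) = -95 (y(l, s) = 1/(1/(-95)) = 1/(-1/95) = -95)
y(204, -173) - 1*41303 = -95 - 1*41303 = -95 - 41303 = -41398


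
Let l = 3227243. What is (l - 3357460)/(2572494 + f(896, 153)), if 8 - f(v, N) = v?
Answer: -130217/2571606 ≈ -0.050636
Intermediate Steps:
f(v, N) = 8 - v
(l - 3357460)/(2572494 + f(896, 153)) = (3227243 - 3357460)/(2572494 + (8 - 1*896)) = -130217/(2572494 + (8 - 896)) = -130217/(2572494 - 888) = -130217/2571606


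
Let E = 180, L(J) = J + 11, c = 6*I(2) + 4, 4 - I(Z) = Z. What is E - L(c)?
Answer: 153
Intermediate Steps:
I(Z) = 4 - Z
c = 16 (c = 6*(4 - 1*2) + 4 = 6*(4 - 2) + 4 = 6*2 + 4 = 12 + 4 = 16)
L(J) = 11 + J
E - L(c) = 180 - (11 + 16) = 180 - 1*27 = 180 - 27 = 153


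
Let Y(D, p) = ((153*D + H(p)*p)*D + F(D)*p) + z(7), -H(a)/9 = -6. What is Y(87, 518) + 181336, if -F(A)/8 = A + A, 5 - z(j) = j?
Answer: 3051899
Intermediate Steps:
z(j) = 5 - j
H(a) = 54 (H(a) = -9*(-6) = 54)
F(A) = -16*A (F(A) = -8*(A + A) = -16*A)
Y(D, p) = -2 + D*(54*p + 153*D) - 16*D*p (Y(D, p) = ((153*D + 54*p)*D + (-16*D)*p) + (5 - 1*7) = ((54*p + 153*D)*D - 16*D*p) + (5 - 7) = (D*(54*p + 153*D) - 16*D*p) - 2 = -2 + D*(54*p + 153*D) - 16*D*p)
Y(87, 518) + 181336 = (-2 + 153*87**2 + 38*87*518) + 181336 = (-2 + 153*7569 + 1712508) + 181336 = (-2 + 1158057 + 1712508) + 181336 = 2870563 + 181336 = 3051899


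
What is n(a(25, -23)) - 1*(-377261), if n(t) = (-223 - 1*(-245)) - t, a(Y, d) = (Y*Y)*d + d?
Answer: 391681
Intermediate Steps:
a(Y, d) = d + d*Y**2 (a(Y, d) = Y**2*d + d = d*Y**2 + d = d + d*Y**2)
n(t) = 22 - t (n(t) = (-223 + 245) - t = 22 - t)
n(a(25, -23)) - 1*(-377261) = (22 - (-23)*(1 + 25**2)) - 1*(-377261) = (22 - (-23)*(1 + 625)) + 377261 = (22 - (-23)*626) + 377261 = (22 - 1*(-14398)) + 377261 = (22 + 14398) + 377261 = 14420 + 377261 = 391681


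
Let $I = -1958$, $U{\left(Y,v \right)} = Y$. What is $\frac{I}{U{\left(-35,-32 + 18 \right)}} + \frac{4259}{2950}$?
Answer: $\frac{1185033}{20650} \approx 57.387$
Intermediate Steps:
$\frac{I}{U{\left(-35,-32 + 18 \right)}} + \frac{4259}{2950} = - \frac{1958}{-35} + \frac{4259}{2950} = \left(-1958\right) \left(- \frac{1}{35}\right) + 4259 \cdot \frac{1}{2950} = \frac{1958}{35} + \frac{4259}{2950} = \frac{1185033}{20650}$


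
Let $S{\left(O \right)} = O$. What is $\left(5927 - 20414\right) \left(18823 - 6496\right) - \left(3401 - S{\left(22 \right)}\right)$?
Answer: $-178584628$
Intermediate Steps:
$\left(5927 - 20414\right) \left(18823 - 6496\right) - \left(3401 - S{\left(22 \right)}\right) = \left(5927 - 20414\right) \left(18823 - 6496\right) - \left(3401 - 22\right) = \left(-14487\right) 12327 - \left(3401 - 22\right) = -178581249 - 3379 = -178584628$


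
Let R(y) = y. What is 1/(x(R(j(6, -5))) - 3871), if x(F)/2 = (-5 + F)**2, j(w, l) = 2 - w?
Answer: -1/3709 ≈ -0.00026961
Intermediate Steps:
x(F) = 2*(-5 + F)**2
1/(x(R(j(6, -5))) - 3871) = 1/(2*(-5 + (2 - 1*6))**2 - 3871) = 1/(2*(-5 + (2 - 6))**2 - 3871) = 1/(2*(-5 - 4)**2 - 3871) = 1/(2*(-9)**2 - 3871) = 1/(2*81 - 3871) = 1/(162 - 3871) = 1/(-3709) = -1/3709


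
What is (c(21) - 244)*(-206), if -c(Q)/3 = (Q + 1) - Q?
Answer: 50882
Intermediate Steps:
c(Q) = -3 (c(Q) = -3*((Q + 1) - Q) = -3*((1 + Q) - Q) = -3*1 = -3)
(c(21) - 244)*(-206) = (-3 - 244)*(-206) = -247*(-206) = 50882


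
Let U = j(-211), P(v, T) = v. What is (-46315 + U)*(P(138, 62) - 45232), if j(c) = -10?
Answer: 2088979550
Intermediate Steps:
U = -10
(-46315 + U)*(P(138, 62) - 45232) = (-46315 - 10)*(138 - 45232) = -46325*(-45094) = 2088979550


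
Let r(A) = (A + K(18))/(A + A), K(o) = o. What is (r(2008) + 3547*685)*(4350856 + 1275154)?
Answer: 13724169169991865/1004 ≈ 1.3669e+13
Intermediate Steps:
r(A) = (18 + A)/(2*A) (r(A) = (A + 18)/(A + A) = (18 + A)/((2*A)) = (18 + A)*(1/(2*A)) = (18 + A)/(2*A))
(r(2008) + 3547*685)*(4350856 + 1275154) = ((1/2)*(18 + 2008)/2008 + 3547*685)*(4350856 + 1275154) = ((1/2)*(1/2008)*2026 + 2429695)*5626010 = (1013/2008 + 2429695)*5626010 = (4878828573/2008)*5626010 = 13724169169991865/1004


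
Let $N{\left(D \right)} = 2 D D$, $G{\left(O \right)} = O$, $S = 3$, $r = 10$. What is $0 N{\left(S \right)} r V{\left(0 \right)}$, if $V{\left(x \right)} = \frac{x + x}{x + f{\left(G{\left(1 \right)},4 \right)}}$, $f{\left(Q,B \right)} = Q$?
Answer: $0$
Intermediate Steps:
$N{\left(D \right)} = 2 D^{2}$
$V{\left(x \right)} = \frac{2 x}{1 + x}$ ($V{\left(x \right)} = \frac{x + x}{x + 1} = \frac{2 x}{1 + x}$)
$0 N{\left(S \right)} r V{\left(0 \right)} = 0 \cdot 2 \cdot 3^{2} \cdot 10 \cdot 2 \cdot 0 \frac{1}{1 + 0} = 0 \cdot 2 \cdot 9 \cdot 10 \cdot 2 \cdot 0 \cdot 1^{-1} = 0 \cdot 18 \cdot 10 \cdot 2 \cdot 0 \cdot 1 = 0 \cdot 10 \cdot 0 = 0 \cdot 0 = 0$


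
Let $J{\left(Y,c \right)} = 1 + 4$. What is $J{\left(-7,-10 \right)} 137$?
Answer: $685$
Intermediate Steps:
$J{\left(Y,c \right)} = 5$
$J{\left(-7,-10 \right)} 137 = 5 \cdot 137 = 685$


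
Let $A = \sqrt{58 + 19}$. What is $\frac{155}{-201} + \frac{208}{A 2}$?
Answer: $- \frac{155}{201} + \frac{104 \sqrt{77}}{77} \approx 11.081$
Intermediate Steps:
$A = \sqrt{77} \approx 8.775$
$\frac{155}{-201} + \frac{208}{A 2} = \frac{155}{-201} + \frac{208}{\sqrt{77} \cdot 2} = 155 \left(- \frac{1}{201}\right) + \frac{208}{2 \sqrt{77}} = - \frac{155}{201} + 208 \frac{\sqrt{77}}{154} = - \frac{155}{201} + \frac{104 \sqrt{77}}{77}$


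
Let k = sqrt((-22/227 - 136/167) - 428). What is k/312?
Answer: I*sqrt(68487233398)/3942536 ≈ 0.066379*I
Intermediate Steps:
k = 3*I*sqrt(68487233398)/37909 (k = sqrt((-22*1/227 - 136*1/167) - 428) = sqrt((-22/227 - 136/167) - 428) = sqrt(-34546/37909 - 428) = sqrt(-16259598/37909) = 3*I*sqrt(68487233398)/37909 ≈ 20.71*I)
k/312 = (3*I*sqrt(68487233398)/37909)/312 = I*sqrt(68487233398)/3942536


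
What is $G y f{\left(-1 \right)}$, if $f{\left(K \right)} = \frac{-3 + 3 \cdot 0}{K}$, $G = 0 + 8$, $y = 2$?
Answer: $48$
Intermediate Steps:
$G = 8$
$f{\left(K \right)} = - \frac{3}{K}$ ($f{\left(K \right)} = \frac{-3 + 0}{K} = - \frac{3}{K}$)
$G y f{\left(-1 \right)} = 8 \cdot 2 \left(- \frac{3}{-1}\right) = 16 \left(\left(-3\right) \left(-1\right)\right) = 16 \cdot 3 = 48$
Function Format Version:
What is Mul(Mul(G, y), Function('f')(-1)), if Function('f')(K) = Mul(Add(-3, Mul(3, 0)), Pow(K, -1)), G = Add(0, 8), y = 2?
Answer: 48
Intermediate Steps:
G = 8
Function('f')(K) = Mul(-3, Pow(K, -1)) (Function('f')(K) = Mul(Add(-3, 0), Pow(K, -1)) = Mul(-3, Pow(K, -1)))
Mul(Mul(G, y), Function('f')(-1)) = Mul(Mul(8, 2), Mul(-3, Pow(-1, -1))) = Mul(16, Mul(-3, -1)) = Mul(16, 3) = 48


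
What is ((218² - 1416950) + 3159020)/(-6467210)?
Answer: -894797/3233605 ≈ -0.27672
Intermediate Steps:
((218² - 1416950) + 3159020)/(-6467210) = ((47524 - 1416950) + 3159020)*(-1/6467210) = (-1369426 + 3159020)*(-1/6467210) = 1789594*(-1/6467210) = -894797/3233605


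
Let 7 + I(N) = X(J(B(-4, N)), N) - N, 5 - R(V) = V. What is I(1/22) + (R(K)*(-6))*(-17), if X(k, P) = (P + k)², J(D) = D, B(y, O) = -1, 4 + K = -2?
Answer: 540079/484 ≈ 1115.9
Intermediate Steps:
K = -6 (K = -4 - 2 = -6)
R(V) = 5 - V
I(N) = -7 + (-1 + N)² - N (I(N) = -7 + ((N - 1)² - N) = -7 + ((-1 + N)² - N) = -7 + (-1 + N)² - N)
I(1/22) + (R(K)*(-6))*(-17) = (-7 + (-1 + 1/22)² - 1/22) + ((5 - 1*(-6))*(-6))*(-17) = (-7 + (-1 + 1/22)² - 1*1/22) + ((5 + 6)*(-6))*(-17) = (-7 + (-21/22)² - 1/22) + (11*(-6))*(-17) = (-7 + 441/484 - 1/22) - 66*(-17) = -2969/484 + 1122 = 540079/484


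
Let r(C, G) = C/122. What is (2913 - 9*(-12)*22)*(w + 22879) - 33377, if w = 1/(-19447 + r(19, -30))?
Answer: 287011808074552/2372515 ≈ 1.2097e+8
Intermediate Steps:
r(C, G) = C/122 (r(C, G) = C*(1/122) = C/122)
w = -122/2372515 (w = 1/(-19447 + (1/122)*19) = 1/(-19447 + 19/122) = 1/(-2372515/122) = -122/2372515 ≈ -5.1422e-5)
(2913 - 9*(-12)*22)*(w + 22879) - 33377 = (2913 - 9*(-12)*22)*(-122/2372515 + 22879) - 33377 = (2913 + 108*22)*(54280770563/2372515) - 33377 = (2913 + 2376)*(54280770563/2372515) - 33377 = 5289*(54280770563/2372515) - 33377 = 287090995507707/2372515 - 33377 = 287011808074552/2372515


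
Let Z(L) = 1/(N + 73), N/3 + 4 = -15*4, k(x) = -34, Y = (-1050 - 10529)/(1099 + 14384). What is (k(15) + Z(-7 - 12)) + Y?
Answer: -64037602/1842477 ≈ -34.756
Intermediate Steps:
Y = -11579/15483 ≈ -0.74785
N = -192 (N = -12 + 3*(-15*4) = -12 + 3*(-60) = -12 - 180 = -192)
Z(L) = -1/119 (Z(L) = 1/(-192 + 73) = 1/(-119) = -1/119)
(k(15) + Z(-7 - 12)) + Y = (-34 - 1/119) - 11579/15483 = -4047/119 - 11579/15483 = -64037602/1842477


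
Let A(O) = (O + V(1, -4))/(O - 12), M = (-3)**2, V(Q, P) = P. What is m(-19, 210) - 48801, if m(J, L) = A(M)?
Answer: -146408/3 ≈ -48803.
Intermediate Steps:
M = 9
A(O) = (-4 + O)/(-12 + O) (A(O) = (O - 4)/(O - 12) = (-4 + O)/(-12 + O))
m(J, L) = -5/3 (m(J, L) = (-4 + 9)/(-12 + 9) = 5/(-3) = -1/3*5 = -5/3)
m(-19, 210) - 48801 = -5/3 - 48801 = -146408/3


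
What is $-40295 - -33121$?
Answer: $-7174$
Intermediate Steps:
$-40295 - -33121 = -40295 + \left(15622 + 17499\right) = -40295 + 33121 = -7174$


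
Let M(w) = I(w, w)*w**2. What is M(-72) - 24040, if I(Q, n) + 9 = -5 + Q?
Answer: -469864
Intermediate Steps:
I(Q, n) = -14 + Q (I(Q, n) = -9 + (-5 + Q) = -14 + Q)
M(w) = w**2*(-14 + w) (M(w) = (-14 + w)*w**2 = w**2*(-14 + w))
M(-72) - 24040 = (-72)**2*(-14 - 72) - 24040 = 5184*(-86) - 24040 = -445824 - 24040 = -469864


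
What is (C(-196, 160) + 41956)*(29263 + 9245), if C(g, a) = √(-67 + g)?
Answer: 1615641648 + 38508*I*√263 ≈ 1.6156e+9 + 6.245e+5*I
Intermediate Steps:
(C(-196, 160) + 41956)*(29263 + 9245) = (√(-67 - 196) + 41956)*(29263 + 9245) = (√(-263) + 41956)*38508 = (I*√263 + 41956)*38508 = (41956 + I*√263)*38508 = 1615641648 + 38508*I*√263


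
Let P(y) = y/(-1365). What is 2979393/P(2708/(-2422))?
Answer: 4924981319895/1354 ≈ 3.6374e+9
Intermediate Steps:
P(y) = -y/1365 (P(y) = y*(-1/1365) = -y/1365)
2979393/P(2708/(-2422)) = 2979393/((-2708/(1365*(-2422)))) = 2979393/((-2708*(-1)/(1365*2422))) = 2979393/((-1/1365*(-1354/1211))) = 2979393/(1354/1653015) = 2979393*(1653015/1354) = 4924981319895/1354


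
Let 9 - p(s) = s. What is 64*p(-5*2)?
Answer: 1216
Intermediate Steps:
p(s) = 9 - s
64*p(-5*2) = 64*(9 - (-5)*2) = 64*(9 - 1*(-10)) = 64*(9 + 10) = 64*19 = 1216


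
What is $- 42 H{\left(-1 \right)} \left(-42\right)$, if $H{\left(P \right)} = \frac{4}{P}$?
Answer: $-7056$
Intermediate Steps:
$- 42 H{\left(-1 \right)} \left(-42\right) = - 42 \frac{4}{-1} \left(-42\right) = - 42 \cdot 4 \left(-1\right) \left(-42\right) = \left(-42\right) \left(-4\right) \left(-42\right) = 168 \left(-42\right) = -7056$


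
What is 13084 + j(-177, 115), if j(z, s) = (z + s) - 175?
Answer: 12847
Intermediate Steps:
j(z, s) = -175 + s + z (j(z, s) = (s + z) - 175 = -175 + s + z)
13084 + j(-177, 115) = 13084 + (-175 + 115 - 177) = 13084 - 237 = 12847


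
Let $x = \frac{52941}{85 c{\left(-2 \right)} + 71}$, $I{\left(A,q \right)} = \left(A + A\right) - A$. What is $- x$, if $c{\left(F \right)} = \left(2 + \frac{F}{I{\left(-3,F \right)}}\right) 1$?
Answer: $- \frac{158823}{893} \approx -177.85$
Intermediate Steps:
$I{\left(A,q \right)} = A$ ($I{\left(A,q \right)} = 2 A - A = A$)
$c{\left(F \right)} = 2 - \frac{F}{3}$ ($c{\left(F \right)} = \left(2 + \frac{F}{-3}\right) 1 = \left(2 + F \left(- \frac{1}{3}\right)\right) 1 = \left(2 - \frac{F}{3}\right) 1 = 2 - \frac{F}{3}$)
$x = \frac{158823}{893}$ ($x = \frac{52941}{85 \left(2 - - \frac{2}{3}\right) + 71} = \frac{52941}{85 \left(2 + \frac{2}{3}\right) + 71} = \frac{52941}{85 \cdot \frac{8}{3} + 71} = \frac{52941}{\frac{680}{3} + 71} = \frac{52941}{\frac{893}{3}} = 52941 \cdot \frac{3}{893} = \frac{158823}{893} \approx 177.85$)
$- x = \left(-1\right) \frac{158823}{893} = - \frac{158823}{893}$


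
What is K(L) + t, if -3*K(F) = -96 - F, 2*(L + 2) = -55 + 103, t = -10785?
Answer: -32237/3 ≈ -10746.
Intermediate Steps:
L = 22 (L = -2 + (-55 + 103)/2 = -2 + (1/2)*48 = -2 + 24 = 22)
K(F) = 32 + F/3 (K(F) = -(-96 - F)/3 = 32 + F/3)
K(L) + t = (32 + (1/3)*22) - 10785 = (32 + 22/3) - 10785 = 118/3 - 10785 = -32237/3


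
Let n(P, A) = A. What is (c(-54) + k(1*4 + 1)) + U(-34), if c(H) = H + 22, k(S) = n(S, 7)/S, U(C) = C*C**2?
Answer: -196673/5 ≈ -39335.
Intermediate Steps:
U(C) = C**3
k(S) = 7/S
c(H) = 22 + H
(c(-54) + k(1*4 + 1)) + U(-34) = ((22 - 54) + 7/(1*4 + 1)) + (-34)**3 = (-32 + 7/(4 + 1)) - 39304 = (-32 + 7/5) - 39304 = -153/5 - 39304 = -196673/5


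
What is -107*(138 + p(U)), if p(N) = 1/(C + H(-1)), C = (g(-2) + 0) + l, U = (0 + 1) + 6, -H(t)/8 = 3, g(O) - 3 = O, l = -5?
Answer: -413341/28 ≈ -14762.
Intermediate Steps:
g(O) = 3 + O
H(t) = -24 (H(t) = -8*3 = -24)
U = 7 (U = 1 + 6 = 7)
C = -4 (C = ((3 - 2) + 0) - 5 = (1 + 0) - 5 = 1 - 5 = -4)
p(N) = -1/28 (p(N) = 1/(-4 - 24) = 1/(-28) = -1/28)
-107*(138 + p(U)) = -107*(138 - 1/28) = -107*3863/28 = -413341/28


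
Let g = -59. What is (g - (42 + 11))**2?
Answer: 12544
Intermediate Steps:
(g - (42 + 11))**2 = (-59 - (42 + 11))**2 = (-59 - 1*53)**2 = (-59 - 53)**2 = (-112)**2 = 12544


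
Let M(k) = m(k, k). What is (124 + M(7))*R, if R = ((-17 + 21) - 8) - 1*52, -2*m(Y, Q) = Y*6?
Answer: -5768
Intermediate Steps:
m(Y, Q) = -3*Y (m(Y, Q) = -Y*6/2 = -3*Y)
M(k) = -3*k
R = -56 (R = (4 - 8) - 52 = -4 - 52 = -56)
(124 + M(7))*R = (124 - 3*7)*(-56) = (124 - 21)*(-56) = 103*(-56) = -5768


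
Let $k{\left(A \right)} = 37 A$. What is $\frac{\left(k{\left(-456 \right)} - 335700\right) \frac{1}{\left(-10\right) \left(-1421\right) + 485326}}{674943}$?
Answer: $- \frac{29381}{28096527204} \approx -1.0457 \cdot 10^{-6}$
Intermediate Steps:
$\frac{\left(k{\left(-456 \right)} - 335700\right) \frac{1}{\left(-10\right) \left(-1421\right) + 485326}}{674943} = \frac{\left(37 \left(-456\right) - 335700\right) \frac{1}{\left(-10\right) \left(-1421\right) + 485326}}{674943} = \frac{-16872 - 335700}{14210 + 485326} \cdot \frac{1}{674943} = - \frac{352572}{499536} \cdot \frac{1}{674943} = \left(-352572\right) \frac{1}{499536} \cdot \frac{1}{674943} = \left(- \frac{29381}{41628}\right) \frac{1}{674943} = - \frac{29381}{28096527204}$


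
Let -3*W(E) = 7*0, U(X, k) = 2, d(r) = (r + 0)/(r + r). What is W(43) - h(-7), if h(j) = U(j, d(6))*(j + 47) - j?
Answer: -87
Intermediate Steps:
d(r) = 1/2 (d(r) = r/((2*r)) = r*(1/(2*r)) = 1/2)
W(E) = 0 (W(E) = -7*0/3 = -1/3*0 = 0)
h(j) = 94 + j (h(j) = 2*(j + 47) - j = 2*(47 + j) - j = (94 + 2*j) - j = 94 + j)
W(43) - h(-7) = 0 - (94 - 7) = 0 - 1*87 = 0 - 87 = -87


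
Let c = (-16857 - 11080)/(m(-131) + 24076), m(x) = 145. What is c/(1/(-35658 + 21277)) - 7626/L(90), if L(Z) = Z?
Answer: 5995645064/363315 ≈ 16503.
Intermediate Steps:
c = -27937/24221 (c = (-16857 - 11080)/(145 + 24076) = -27937/24221 ≈ -1.1534)
c/(1/(-35658 + 21277)) - 7626/L(90) = -27937/(24221*(1/(-35658 + 21277))) - 7626/90 = -27937/(24221*(1/(-14381))) - 7626*1/90 = -27937/(24221*(-1/14381)) - 1271/15 = -27937/24221*(-14381) - 1271/15 = 401761997/24221 - 1271/15 = 5995645064/363315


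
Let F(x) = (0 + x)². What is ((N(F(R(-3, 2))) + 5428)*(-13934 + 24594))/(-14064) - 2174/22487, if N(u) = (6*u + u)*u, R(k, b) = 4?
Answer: -108171689221/19766073 ≈ -5472.6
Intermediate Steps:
F(x) = x²
N(u) = 7*u² (N(u) = (7*u)*u = 7*u²)
((N(F(R(-3, 2))) + 5428)*(-13934 + 24594))/(-14064) - 2174/22487 = ((7*(4²)² + 5428)*(-13934 + 24594))/(-14064) - 2174/22487 = ((7*16² + 5428)*10660)*(-1/14064) - 2174*1/22487 = ((7*256 + 5428)*10660)*(-1/14064) - 2174/22487 = ((1792 + 5428)*10660)*(-1/14064) - 2174/22487 = (7220*10660)*(-1/14064) - 2174/22487 = 76965200*(-1/14064) - 2174/22487 = -4810325/879 - 2174/22487 = -108171689221/19766073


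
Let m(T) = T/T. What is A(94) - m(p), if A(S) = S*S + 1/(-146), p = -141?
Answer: 1289909/146 ≈ 8835.0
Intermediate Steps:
m(T) = 1
A(S) = -1/146 + S**2 (A(S) = S**2 - 1/146 = -1/146 + S**2)
A(94) - m(p) = (-1/146 + 94**2) - 1*1 = (-1/146 + 8836) - 1 = 1290055/146 - 1 = 1289909/146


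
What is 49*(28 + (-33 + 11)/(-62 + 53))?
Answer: 13426/9 ≈ 1491.8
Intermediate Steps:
49*(28 + (-33 + 11)/(-62 + 53)) = 49*(28 - 22/(-9)) = 49*(28 - 22*(-⅑)) = 49*(28 + 22/9) = 49*(274/9) = 13426/9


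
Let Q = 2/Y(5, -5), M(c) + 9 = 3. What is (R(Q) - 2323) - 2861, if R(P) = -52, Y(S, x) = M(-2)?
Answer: -5236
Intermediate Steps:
M(c) = -6 (M(c) = -9 + 3 = -6)
Y(S, x) = -6
Q = -⅓ (Q = 2/(-6) = 2*(-⅙) = -⅓ ≈ -0.33333)
(R(Q) - 2323) - 2861 = (-52 - 2323) - 2861 = -2375 - 2861 = -5236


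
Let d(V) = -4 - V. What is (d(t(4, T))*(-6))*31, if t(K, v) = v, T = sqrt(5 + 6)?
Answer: 744 + 186*sqrt(11) ≈ 1360.9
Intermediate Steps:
T = sqrt(11) ≈ 3.3166
(d(t(4, T))*(-6))*31 = ((-4 - sqrt(11))*(-6))*31 = (24 + 6*sqrt(11))*31 = 744 + 186*sqrt(11)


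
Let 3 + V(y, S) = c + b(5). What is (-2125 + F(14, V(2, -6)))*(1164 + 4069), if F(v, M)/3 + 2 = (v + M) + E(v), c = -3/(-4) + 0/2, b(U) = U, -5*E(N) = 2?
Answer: -217896887/20 ≈ -1.0895e+7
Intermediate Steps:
E(N) = -⅖ (E(N) = -⅕*2 = -⅖)
c = ¾ (c = -3*(-¼) + 0*(½) = ¾ + 0 = ¾ ≈ 0.75000)
V(y, S) = 11/4 (V(y, S) = -3 + (¾ + 5) = -3 + 23/4 = 11/4)
F(v, M) = -36/5 + 3*M + 3*v (F(v, M) = -6 + 3*((v + M) - ⅖) = -6 + 3*((M + v) - ⅖) = -6 + 3*(-⅖ + M + v) = -6 + (-6/5 + 3*M + 3*v) = -36/5 + 3*M + 3*v)
(-2125 + F(14, V(2, -6)))*(1164 + 4069) = (-2125 + (-36/5 + 3*(11/4) + 3*14))*(1164 + 4069) = (-2125 + (-36/5 + 33/4 + 42))*5233 = (-2125 + 861/20)*5233 = -41639/20*5233 = -217896887/20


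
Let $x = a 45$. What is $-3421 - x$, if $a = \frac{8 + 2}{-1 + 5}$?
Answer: $- \frac{7067}{2} \approx -3533.5$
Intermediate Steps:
$a = \frac{5}{2}$ ($a = \frac{10}{4} = 10 \cdot \frac{1}{4} = \frac{5}{2} \approx 2.5$)
$x = \frac{225}{2}$ ($x = \frac{5}{2} \cdot 45 = \frac{225}{2} \approx 112.5$)
$-3421 - x = -3421 - \frac{225}{2} = - \frac{7067}{2}$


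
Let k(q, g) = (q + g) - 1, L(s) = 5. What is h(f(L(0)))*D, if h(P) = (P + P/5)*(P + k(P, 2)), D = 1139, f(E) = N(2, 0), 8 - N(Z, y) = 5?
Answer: 143514/5 ≈ 28703.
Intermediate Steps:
N(Z, y) = 3 (N(Z, y) = 8 - 1*5 = 8 - 5 = 3)
f(E) = 3
k(q, g) = -1 + g + q (k(q, g) = (g + q) - 1 = -1 + g + q)
h(P) = 6*P*(1 + 2*P)/5 (h(P) = (P + P/5)*(P + (-1 + 2 + P)) = (P + P*(⅕))*(P + (1 + P)) = (P + P/5)*(1 + 2*P) = (6*P/5)*(1 + 2*P) = 6*P*(1 + 2*P)/5)
h(f(L(0)))*D = ((6/5)*3*(1 + 2*3))*1139 = ((6/5)*3*(1 + 6))*1139 = ((6/5)*3*7)*1139 = (126/5)*1139 = 143514/5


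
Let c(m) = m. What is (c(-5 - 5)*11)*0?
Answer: 0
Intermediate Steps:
(c(-5 - 5)*11)*0 = ((-5 - 5)*11)*0 = -10*11*0 = -110*0 = 0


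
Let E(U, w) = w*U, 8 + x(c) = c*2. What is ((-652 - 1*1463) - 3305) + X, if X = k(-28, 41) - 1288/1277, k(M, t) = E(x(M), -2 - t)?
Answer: -3408324/1277 ≈ -2669.0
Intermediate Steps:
x(c) = -8 + 2*c (x(c) = -8 + c*2 = -8 + 2*c)
E(U, w) = U*w
k(M, t) = (-8 + 2*M)*(-2 - t)
X = 3513016/1277 (X = -2*(-4 - 28)*(2 + 41) - 1288/1277 = -2*(-32)*43 - 1288*1/1277 = 2752 - 1288/1277 = 3513016/1277 ≈ 2751.0)
((-652 - 1*1463) - 3305) + X = ((-652 - 1*1463) - 3305) + 3513016/1277 = ((-652 - 1463) - 3305) + 3513016/1277 = (-2115 - 3305) + 3513016/1277 = -5420 + 3513016/1277 = -3408324/1277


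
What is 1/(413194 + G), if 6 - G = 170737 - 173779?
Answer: 1/416242 ≈ 2.4024e-6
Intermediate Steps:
G = 3048 (G = 6 - (170737 - 173779) = 6 - 1*(-3042) = 6 + 3042 = 3048)
1/(413194 + G) = 1/(413194 + 3048) = 1/416242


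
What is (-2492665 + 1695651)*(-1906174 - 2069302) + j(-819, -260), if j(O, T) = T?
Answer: 3168510028404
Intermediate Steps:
(-2492665 + 1695651)*(-1906174 - 2069302) + j(-819, -260) = (-2492665 + 1695651)*(-1906174 - 2069302) - 260 = -797014*(-3975476) - 260 = 3168510028664 - 260 = 3168510028404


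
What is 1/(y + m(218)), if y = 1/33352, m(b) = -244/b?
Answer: -3635368/4068835 ≈ -0.89347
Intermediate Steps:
y = 1/33352 ≈ 2.9983e-5
1/(y + m(218)) = 1/(1/33352 - 244/218) = 1/(1/33352 - 244*1/218) = 1/(1/33352 - 122/109) = 1/(-4068835/3635368) = -3635368/4068835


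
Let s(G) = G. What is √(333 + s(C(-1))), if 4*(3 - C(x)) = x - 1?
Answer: √1346/2 ≈ 18.344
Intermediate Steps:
C(x) = 13/4 - x/4 (C(x) = 3 - (x - 1)/4 = 3 - (-1 + x)/4 = 3 + (¼ - x/4) = 13/4 - x/4)
√(333 + s(C(-1))) = √(333 + (13/4 - ¼*(-1))) = √(333 + (13/4 + ¼)) = √(333 + 7/2) = √(673/2) = √1346/2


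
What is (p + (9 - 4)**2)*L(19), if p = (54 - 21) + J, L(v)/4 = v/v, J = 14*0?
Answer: 232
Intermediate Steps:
J = 0
L(v) = 4 (L(v) = 4*(v/v) = 4*1 = 4)
p = 33 (p = (54 - 21) + 0 = 33 + 0 = 33)
(p + (9 - 4)**2)*L(19) = (33 + (9 - 4)**2)*4 = (33 + 5**2)*4 = (33 + 25)*4 = 58*4 = 232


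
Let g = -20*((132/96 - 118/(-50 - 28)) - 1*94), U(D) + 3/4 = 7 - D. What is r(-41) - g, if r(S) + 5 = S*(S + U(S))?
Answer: -325025/156 ≈ -2083.5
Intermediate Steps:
U(D) = 25/4 - D (U(D) = -¾ + (7 - D) = 25/4 - D)
r(S) = -5 + 25*S/4 (r(S) = -5 + S*(S + (25/4 - S)) = -5 + S*(25/4) = -5 + 25*S/4)
g = 142135/78 (g = -20*((132*(1/96) - 118/(-78)) - 94) = -20*((11/8 - 118*(-1/78)) - 94) = -20*((11/8 + 59/39) - 94) = -20*(901/312 - 94) = -20*(-28427/312) = 142135/78 ≈ 1822.2)
r(-41) - g = (-5 + (25/4)*(-41)) - 1*142135/78 = (-5 - 1025/4) - 142135/78 = -1045/4 - 142135/78 = -325025/156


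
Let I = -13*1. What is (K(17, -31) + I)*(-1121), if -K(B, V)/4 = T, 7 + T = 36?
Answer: 144609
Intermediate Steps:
T = 29 (T = -7 + 36 = 29)
K(B, V) = -116 (K(B, V) = -4*29 = -116)
I = -13
(K(17, -31) + I)*(-1121) = (-116 - 13)*(-1121) = -129*(-1121) = 144609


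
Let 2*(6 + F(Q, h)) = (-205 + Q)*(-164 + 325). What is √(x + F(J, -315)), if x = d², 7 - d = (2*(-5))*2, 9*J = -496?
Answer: I*√727774/6 ≈ 142.18*I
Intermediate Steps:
J = -496/9 (J = (⅑)*(-496) = -496/9 ≈ -55.111)
d = 27 (d = 7 - 2*(-5)*2 = 7 - (-10)*2 = 7 - 1*(-20) = 7 + 20 = 27)
x = 729 (x = 27² = 729)
F(Q, h) = -33017/2 + 161*Q/2 (F(Q, h) = -6 + ((-205 + Q)*(-164 + 325))/2 = -6 + ((-205 + Q)*161)/2 = -6 + (-33005 + 161*Q)/2 = -6 + (-33005/2 + 161*Q/2) = -33017/2 + 161*Q/2)
√(x + F(J, -315)) = √(729 + (-33017/2 + (161/2)*(-496/9))) = √(729 + (-33017/2 - 39928/9)) = √(729 - 377009/18) = √(-363887/18) = I*√727774/6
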